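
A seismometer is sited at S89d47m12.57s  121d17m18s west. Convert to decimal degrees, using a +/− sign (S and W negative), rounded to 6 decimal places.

-89.786825, -121.288333

Latitude: 47′ + 12.57″ = 47.20950′; 89 + 47.20950/60 = 89.7868250
S → negative
λ: 17′ + 18″ = 17.30000′; 121 + 17.30000/60 = 121.2883333
hemisphere W, so the sign is −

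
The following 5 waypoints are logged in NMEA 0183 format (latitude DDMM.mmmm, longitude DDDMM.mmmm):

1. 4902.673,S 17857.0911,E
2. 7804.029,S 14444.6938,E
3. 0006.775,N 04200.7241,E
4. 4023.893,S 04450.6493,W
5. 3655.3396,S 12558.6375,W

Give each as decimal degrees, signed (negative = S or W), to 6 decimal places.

1. -49.044550, 178.951518
2. -78.067150, 144.744897
3. 0.112917, 42.012068
4. -40.398217, -44.844155
5. -36.922327, -125.977292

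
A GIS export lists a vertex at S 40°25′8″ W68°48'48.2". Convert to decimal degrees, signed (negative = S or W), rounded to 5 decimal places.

-40.41889, -68.81339

φ: 25′ + 8″ = 25.13333′; 40 + 25.13333/60 = 40.418889
S ⇒ negate
Lon: 48′ + 48.2″ = 48.80333′; 68 + 48.80333/60 = 68.813389
hemisphere W, so the sign is −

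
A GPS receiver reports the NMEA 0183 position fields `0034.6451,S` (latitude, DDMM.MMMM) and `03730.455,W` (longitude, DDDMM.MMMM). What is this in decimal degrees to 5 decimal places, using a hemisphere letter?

Lat: split at 2 digits → 00° and 34.6451′; 0 + 34.6451/60 = 0.577418
λ: split at 3 digits → 037° and 30.455′; 37 + 30.455/60 = 37.507583

0.57742° S, 37.50758° W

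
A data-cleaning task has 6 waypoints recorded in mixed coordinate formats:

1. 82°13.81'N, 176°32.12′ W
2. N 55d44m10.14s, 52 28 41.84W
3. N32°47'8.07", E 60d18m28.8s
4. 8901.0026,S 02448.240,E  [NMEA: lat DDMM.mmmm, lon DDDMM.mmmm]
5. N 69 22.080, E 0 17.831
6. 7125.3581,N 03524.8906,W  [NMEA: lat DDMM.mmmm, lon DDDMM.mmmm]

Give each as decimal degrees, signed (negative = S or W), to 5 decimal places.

1. 82.23017, -176.53533
2. 55.73615, -52.47829
3. 32.78558, 60.30800
4. -89.01671, 24.80400
5. 69.36800, 0.29718
6. 71.42264, -35.41484

Point 1:
  Lat: 82 + 13.81/60 = 82.230167
  N → positive
  Longitude: 176 + 32.12/60 = 176.535333
  W → negative
Point 2:
  Lat: 55° + 44/60 + 10.14/3600 = 55 + 0.733333 + 0.002817 = 55.736150
  N ⇒ keep positive
  λ: 52 + 28/60 + 41.84/3600 = 52.478289
  hemisphere W, so the sign is −
Point 3:
  Latitude: 47′ + 8.07″ = 47.13450′; 32 + 47.13450/60 = 32.785575
  N ⇒ keep positive
  λ: 18′ + 28.8″ = 18.48000′; 60 + 18.48000/60 = 60.308000
  E ⇒ keep positive
Point 4:
  Lat: degrees = first 2 digits = 89, minutes = 1.0026; 89 + 1.0026/60 = 89.016710
  S ⇒ negate
  Longitude: degrees = first 3 digits = 24, minutes = 48.24; 24 + 48.24/60 = 24.804000
  E ⇒ keep positive
Point 5:
  Latitude: 69 + 22.08/60 = 69.368000
  N ⇒ keep positive
  λ: 17.831′ = 0.297183°; total 0.297183
  E → positive
Point 6:
  Latitude: split at 2 digits → 71° and 25.3581′; 71 + 25.3581/60 = 71.422635
  N ⇒ keep positive
  Lon: split at 3 digits → 035° and 24.8906′; 35 + 24.8906/60 = 35.414843
  W → negative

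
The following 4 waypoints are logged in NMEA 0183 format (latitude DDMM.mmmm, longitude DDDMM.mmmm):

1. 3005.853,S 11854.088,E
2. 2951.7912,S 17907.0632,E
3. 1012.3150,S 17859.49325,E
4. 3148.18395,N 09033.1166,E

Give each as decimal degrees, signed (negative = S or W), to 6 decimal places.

Point 1:
  Latitude: degrees = first 2 digits = 30, minutes = 5.853; 30 + 5.853/60 = 30.0975500
  hemisphere S, so the sign is −
  λ: degrees = first 3 digits = 118, minutes = 54.088; 118 + 54.088/60 = 118.9014667
  E → positive
Point 2:
  φ: degrees = first 2 digits = 29, minutes = 51.7912; 29 + 51.7912/60 = 29.8631867
  S ⇒ negate
  λ: split at 3 digits → 179° and 7.0632′; 179 + 7.0632/60 = 179.1177200
  E ⇒ keep positive
Point 3:
  Latitude: degrees = first 2 digits = 10, minutes = 12.315; 10 + 12.315/60 = 10.2052500
  S → negative
  λ: split at 3 digits → 178° and 59.49325′; 178 + 59.49325/60 = 178.9915542
  E → positive
Point 4:
  Lat: split at 2 digits → 31° and 48.18395′; 31 + 48.18395/60 = 31.8030658
  N → positive
  λ: split at 3 digits → 090° and 33.1166′; 90 + 33.1166/60 = 90.5519433
  E ⇒ keep positive

1. -30.097550, 118.901467
2. -29.863187, 179.117720
3. -10.205250, 178.991554
4. 31.803066, 90.551943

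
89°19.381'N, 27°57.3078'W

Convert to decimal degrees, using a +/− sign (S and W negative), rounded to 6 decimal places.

89.323017, -27.955130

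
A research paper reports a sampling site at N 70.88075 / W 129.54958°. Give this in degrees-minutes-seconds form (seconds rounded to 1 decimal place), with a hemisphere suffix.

70°52′50.7″ N, 129°32′58.5″ W

Latitude: 0.880750° → 52.84500′; 0.84500 × 60 = 50.700″
Longitude: whole degrees 129; 32.97480′ → 32′ and 58.488″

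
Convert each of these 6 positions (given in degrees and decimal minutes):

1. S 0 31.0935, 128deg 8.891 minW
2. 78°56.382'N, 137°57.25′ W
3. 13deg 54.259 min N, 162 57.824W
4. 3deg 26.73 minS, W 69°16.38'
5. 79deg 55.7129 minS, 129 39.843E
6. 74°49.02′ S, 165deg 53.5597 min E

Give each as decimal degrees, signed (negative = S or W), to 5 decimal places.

1. -0.51823, -128.14818
2. 78.93970, -137.95417
3. 13.90432, -162.96373
4. -3.44550, -69.27300
5. -79.92855, 129.66405
6. -74.81700, 165.89266

Point 1:
  φ: 31.0935′ = 0.518225°; total 0.518225
  S → negative
  λ: 128 + 8.891/60 = 128.148183
  W → negative
Point 2:
  Lat: 78 + 56.382/60 = 78.939700
  N → positive
  Lon: 137 + 57.25/60 = 137.954167
  W → negative
Point 3:
  Lat: 13 + 54.259/60 = 13.904317
  N ⇒ keep positive
  Lon: 57.824′ = 0.963733°; total 162.963733
  W ⇒ negate
Point 4:
  Latitude: 3 + 26.73/60 = 3.445500
  hemisphere S, so the sign is −
  λ: 69 + 16.38/60 = 69.273000
  hemisphere W, so the sign is −
Point 5:
  Latitude: 55.7129′ = 0.928548°; total 79.928548
  hemisphere S, so the sign is −
  Longitude: 129 + 39.843/60 = 129.664050
  E ⇒ keep positive
Point 6:
  Lat: 49.02′ = 0.817000°; total 74.817000
  hemisphere S, so the sign is −
  Longitude: 53.5597′ = 0.892662°; total 165.892662
  E → positive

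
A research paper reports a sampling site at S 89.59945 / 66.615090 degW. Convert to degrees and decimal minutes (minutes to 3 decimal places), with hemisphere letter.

Lat: 89° + 0.599450 × 60 = 89° 35.96700′
Lon: 66° + 0.615090 × 60 = 66° 36.90540′

89° 35.967′ S, 66° 36.905′ W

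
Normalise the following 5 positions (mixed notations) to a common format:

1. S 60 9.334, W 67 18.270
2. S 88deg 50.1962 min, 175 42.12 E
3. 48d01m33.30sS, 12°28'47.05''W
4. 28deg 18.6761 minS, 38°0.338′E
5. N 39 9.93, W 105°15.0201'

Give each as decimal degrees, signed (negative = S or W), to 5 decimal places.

Point 1:
  φ: 9.334′ = 0.155567°; total 60.155567
  hemisphere S, so the sign is −
  Longitude: 18.27′ = 0.304500°; total 67.304500
  hemisphere W, so the sign is −
Point 2:
  Lat: 50.1962′ = 0.836603°; total 88.836603
  hemisphere S, so the sign is −
  λ: 42.12′ = 0.702000°; total 175.702000
  E → positive
Point 3:
  Latitude: 1′ + 33.3″ = 1.55500′; 48 + 1.55500/60 = 48.025917
  S → negative
  λ: 12° + 28/60 + 47.05/3600 = 12 + 0.466667 + 0.013069 = 12.479736
  hemisphere W, so the sign is −
Point 4:
  φ: 28 + 18.6761/60 = 28.311268
  S → negative
  λ: 0.338′ = 0.005633°; total 38.005633
  E ⇒ keep positive
Point 5:
  Lat: 9.93′ = 0.165500°; total 39.165500
  N → positive
  λ: 105 + 15.0201/60 = 105.250335
  W ⇒ negate

1. -60.15557, -67.30450
2. -88.83660, 175.70200
3. -48.02592, -12.47974
4. -28.31127, 38.00563
5. 39.16550, -105.25034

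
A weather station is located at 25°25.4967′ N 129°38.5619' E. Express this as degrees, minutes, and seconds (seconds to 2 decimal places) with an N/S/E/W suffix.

25°25′29.80″ N, 129°38′33.71″ E

Lat: fractional minutes 0.49670 × 60 = 29.8020″
Longitude: fractional minutes 0.56190 × 60 = 33.7140″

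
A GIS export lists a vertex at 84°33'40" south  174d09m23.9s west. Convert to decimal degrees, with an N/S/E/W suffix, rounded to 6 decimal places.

84.561111° S, 174.156639° W

φ: 84 + 33/60 + 40/3600 = 84.5611111
Lon: 174° + 9/60 + 23.9/3600 = 174 + 0.150000 + 0.006639 = 174.1566389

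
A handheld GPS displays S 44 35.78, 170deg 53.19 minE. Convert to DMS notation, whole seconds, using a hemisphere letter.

44°35′47″ S, 170°53′11″ E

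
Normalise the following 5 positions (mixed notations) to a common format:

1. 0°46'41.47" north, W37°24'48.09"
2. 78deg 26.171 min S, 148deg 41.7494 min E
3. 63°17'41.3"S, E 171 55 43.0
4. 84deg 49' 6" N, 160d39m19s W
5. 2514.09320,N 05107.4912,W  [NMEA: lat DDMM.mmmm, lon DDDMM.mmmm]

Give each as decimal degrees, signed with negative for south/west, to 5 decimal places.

1. 0.77819, -37.41336
2. -78.43618, 148.69582
3. -63.29481, 171.92861
4. 84.81833, -160.65528
5. 25.23489, -51.12485

Point 1:
  Lat: 0 + 46/60 + 41.47/3600 = 0.778186
  N → positive
  λ: 37 + 24/60 + 48.09/3600 = 37.413358
  hemisphere W, so the sign is −
Point 2:
  φ: 26.171′ = 0.436183°; total 78.436183
  S → negative
  λ: 148 + 41.7494/60 = 148.695823
  E → positive
Point 3:
  Lat: 63° + 17/60 + 41.3/3600 = 63 + 0.283333 + 0.011472 = 63.294806
  S → negative
  Lon: 171 + 55/60 + 43/3600 = 171.928611
  E ⇒ keep positive
Point 4:
  Latitude: 84° + 49/60 + 6/3600 = 84 + 0.816667 + 0.001667 = 84.818333
  N ⇒ keep positive
  Lon: 160° + 39/60 + 19/3600 = 160 + 0.650000 + 0.005278 = 160.655278
  hemisphere W, so the sign is −
Point 5:
  Lat: degrees = first 2 digits = 25, minutes = 14.0932; 25 + 14.0932/60 = 25.234887
  N → positive
  Lon: split at 3 digits → 051° and 7.4912′; 51 + 7.4912/60 = 51.124853
  W → negative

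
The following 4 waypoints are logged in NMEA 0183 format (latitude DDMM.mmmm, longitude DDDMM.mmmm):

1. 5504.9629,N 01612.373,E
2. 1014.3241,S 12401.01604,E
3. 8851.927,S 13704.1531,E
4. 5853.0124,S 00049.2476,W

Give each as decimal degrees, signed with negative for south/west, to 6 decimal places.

Point 1:
  Lat: split at 2 digits → 55° and 4.9629′; 55 + 4.9629/60 = 55.0827150
  N ⇒ keep positive
  Lon: degrees = first 3 digits = 16, minutes = 12.373; 16 + 12.373/60 = 16.2062167
  E ⇒ keep positive
Point 2:
  Latitude: degrees = first 2 digits = 10, minutes = 14.3241; 10 + 14.3241/60 = 10.2387350
  S → negative
  Lon: split at 3 digits → 124° and 1.01604′; 124 + 1.01604/60 = 124.0169340
  E ⇒ keep positive
Point 3:
  Lat: split at 2 digits → 88° and 51.927′; 88 + 51.927/60 = 88.8654500
  S ⇒ negate
  λ: degrees = first 3 digits = 137, minutes = 4.1531; 137 + 4.1531/60 = 137.0692183
  E ⇒ keep positive
Point 4:
  φ: degrees = first 2 digits = 58, minutes = 53.0124; 58 + 53.0124/60 = 58.8835400
  S ⇒ negate
  λ: split at 3 digits → 000° and 49.2476′; 0 + 49.2476/60 = 0.8207933
  W → negative

1. 55.082715, 16.206217
2. -10.238735, 124.016934
3. -88.865450, 137.069218
4. -58.883540, -0.820793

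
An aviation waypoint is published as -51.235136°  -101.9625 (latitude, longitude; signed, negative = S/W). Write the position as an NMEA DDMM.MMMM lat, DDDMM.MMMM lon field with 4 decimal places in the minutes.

5114.1082,S / 10157.7500,W

Latitude is negative → S; |value| = 51.235136
Lat: minutes = (51.235136 − 51) × 60 = 14.108160
Longitude is negative → W; |value| = 101.962500
Longitude: minutes = (101.962500 − 101) × 60 = 57.750000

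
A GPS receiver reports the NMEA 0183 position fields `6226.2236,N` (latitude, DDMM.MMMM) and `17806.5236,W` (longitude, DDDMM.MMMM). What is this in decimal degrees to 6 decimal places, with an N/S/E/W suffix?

62.437060° N, 178.108727° W

φ: degrees = first 2 digits = 62, minutes = 26.2236; 62 + 26.2236/60 = 62.4370600
Lon: degrees = first 3 digits = 178, minutes = 6.5236; 178 + 6.5236/60 = 178.1087267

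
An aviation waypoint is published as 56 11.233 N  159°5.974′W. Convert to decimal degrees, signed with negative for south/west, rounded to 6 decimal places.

56.187217, -159.099567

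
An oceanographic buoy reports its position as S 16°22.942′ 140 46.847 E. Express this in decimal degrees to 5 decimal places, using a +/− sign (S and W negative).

-16.38237, 140.78078

Latitude: 22.942′ = 0.382367°; total 16.382367
S ⇒ negate
Lon: 140 + 46.847/60 = 140.780783
E ⇒ keep positive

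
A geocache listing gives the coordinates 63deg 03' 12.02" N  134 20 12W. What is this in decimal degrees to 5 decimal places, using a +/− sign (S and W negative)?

63.05334, -134.33667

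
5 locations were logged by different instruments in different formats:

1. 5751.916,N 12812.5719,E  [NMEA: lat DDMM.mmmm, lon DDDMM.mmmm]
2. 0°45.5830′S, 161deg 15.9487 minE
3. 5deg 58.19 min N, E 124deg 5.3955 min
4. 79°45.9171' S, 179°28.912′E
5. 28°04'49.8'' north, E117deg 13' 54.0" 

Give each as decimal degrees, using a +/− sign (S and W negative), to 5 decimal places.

1. 57.86527, 128.20953
2. -0.75972, 161.26581
3. 5.96983, 124.08993
4. -79.76529, 179.48187
5. 28.08050, 117.23167

Point 1:
  Lat: degrees = first 2 digits = 57, minutes = 51.916; 57 + 51.916/60 = 57.865267
  N ⇒ keep positive
  λ: degrees = first 3 digits = 128, minutes = 12.5719; 128 + 12.5719/60 = 128.209532
  E ⇒ keep positive
Point 2:
  φ: 45.583′ = 0.759717°; total 0.759717
  S → negative
  Lon: 161 + 15.9487/60 = 161.265812
  E → positive
Point 3:
  φ: 5 + 58.19/60 = 5.969833
  N ⇒ keep positive
  Lon: 124 + 5.3955/60 = 124.089925
  E ⇒ keep positive
Point 4:
  Latitude: 45.9171′ = 0.765285°; total 79.765285
  S ⇒ negate
  λ: 179 + 28.912/60 = 179.481867
  E → positive
Point 5:
  Lat: 28° + 4/60 + 49.8/3600 = 28 + 0.066667 + 0.013833 = 28.080500
  N ⇒ keep positive
  Longitude: 117 + 13/60 + 54/3600 = 117.231667
  E ⇒ keep positive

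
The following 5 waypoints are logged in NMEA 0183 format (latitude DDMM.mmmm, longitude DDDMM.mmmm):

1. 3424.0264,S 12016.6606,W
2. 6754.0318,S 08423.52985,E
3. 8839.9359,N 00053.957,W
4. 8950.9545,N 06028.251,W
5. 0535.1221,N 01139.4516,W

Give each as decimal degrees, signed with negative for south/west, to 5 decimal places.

Point 1:
  Latitude: split at 2 digits → 34° and 24.0264′; 34 + 24.0264/60 = 34.400440
  S → negative
  Longitude: degrees = first 3 digits = 120, minutes = 16.6606; 120 + 16.6606/60 = 120.277677
  W → negative
Point 2:
  Latitude: split at 2 digits → 67° and 54.0318′; 67 + 54.0318/60 = 67.900530
  S → negative
  λ: split at 3 digits → 084° and 23.52985′; 84 + 23.52985/60 = 84.392164
  E ⇒ keep positive
Point 3:
  φ: split at 2 digits → 88° and 39.9359′; 88 + 39.9359/60 = 88.665598
  N ⇒ keep positive
  λ: split at 3 digits → 000° and 53.957′; 0 + 53.957/60 = 0.899283
  W → negative
Point 4:
  Latitude: degrees = first 2 digits = 89, minutes = 50.9545; 89 + 50.9545/60 = 89.849242
  N → positive
  λ: degrees = first 3 digits = 60, minutes = 28.251; 60 + 28.251/60 = 60.470850
  W ⇒ negate
Point 5:
  Latitude: degrees = first 2 digits = 5, minutes = 35.1221; 5 + 35.1221/60 = 5.585368
  N → positive
  Lon: split at 3 digits → 011° and 39.4516′; 11 + 39.4516/60 = 11.657527
  W ⇒ negate

1. -34.40044, -120.27768
2. -67.90053, 84.39216
3. 88.66560, -0.89928
4. 89.84924, -60.47085
5. 5.58537, -11.65753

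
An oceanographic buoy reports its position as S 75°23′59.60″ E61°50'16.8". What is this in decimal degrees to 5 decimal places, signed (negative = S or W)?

-75.39989, 61.83800

φ: 23′ + 59.6″ = 23.99333′; 75 + 23.99333/60 = 75.399889
S ⇒ negate
λ: 61 + 50/60 + 16.8/3600 = 61.838000
E → positive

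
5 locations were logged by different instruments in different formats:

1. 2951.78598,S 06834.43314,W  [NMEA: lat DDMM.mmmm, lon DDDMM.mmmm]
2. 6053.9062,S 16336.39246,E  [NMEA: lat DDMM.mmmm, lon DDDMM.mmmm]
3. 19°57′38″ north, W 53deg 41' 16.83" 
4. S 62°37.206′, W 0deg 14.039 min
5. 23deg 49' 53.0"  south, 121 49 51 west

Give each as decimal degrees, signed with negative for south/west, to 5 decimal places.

Point 1:
  Latitude: degrees = first 2 digits = 29, minutes = 51.78598; 29 + 51.78598/60 = 29.863100
  S → negative
  Longitude: degrees = first 3 digits = 68, minutes = 34.43314; 68 + 34.43314/60 = 68.573886
  W ⇒ negate
Point 2:
  φ: split at 2 digits → 60° and 53.9062′; 60 + 53.9062/60 = 60.898437
  S ⇒ negate
  Longitude: degrees = first 3 digits = 163, minutes = 36.39246; 163 + 36.39246/60 = 163.606541
  E → positive
Point 3:
  Lat: 19 + 57/60 + 38/3600 = 19.960556
  N ⇒ keep positive
  Longitude: 53° + 41/60 + 16.83/3600 = 53 + 0.683333 + 0.004675 = 53.688008
  hemisphere W, so the sign is −
Point 4:
  Lat: 62 + 37.206/60 = 62.620100
  hemisphere S, so the sign is −
  λ: 14.039′ = 0.233983°; total 0.233983
  hemisphere W, so the sign is −
Point 5:
  Lat: 23 + 49/60 + 53/3600 = 23.831389
  S → negative
  λ: 121° + 49/60 + 51/3600 = 121 + 0.816667 + 0.014167 = 121.830833
  W → negative

1. -29.86310, -68.57389
2. -60.89844, 163.60654
3. 19.96056, -53.68801
4. -62.62010, -0.23398
5. -23.83139, -121.83083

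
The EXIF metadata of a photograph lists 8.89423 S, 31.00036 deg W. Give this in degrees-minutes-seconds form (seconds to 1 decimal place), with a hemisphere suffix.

8°53′39.2″ S, 31°00′1.3″ W

φ: whole degrees 8; 53.65380′ → 53′ and 39.228″
λ: whole degrees 31; 0.02160′ → 0′ and 1.296″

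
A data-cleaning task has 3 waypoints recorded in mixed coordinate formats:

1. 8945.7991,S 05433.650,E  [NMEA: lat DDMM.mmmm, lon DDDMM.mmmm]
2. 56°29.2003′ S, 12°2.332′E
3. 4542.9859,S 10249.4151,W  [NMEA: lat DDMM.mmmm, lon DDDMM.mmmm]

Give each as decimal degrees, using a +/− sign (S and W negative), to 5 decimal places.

Point 1:
  Latitude: degrees = first 2 digits = 89, minutes = 45.7991; 89 + 45.7991/60 = 89.763318
  hemisphere S, so the sign is −
  Longitude: degrees = first 3 digits = 54, minutes = 33.65; 54 + 33.65/60 = 54.560833
  E ⇒ keep positive
Point 2:
  Latitude: 29.2003′ = 0.486672°; total 56.486672
  hemisphere S, so the sign is −
  Lon: 2.332′ = 0.038867°; total 12.038867
  E ⇒ keep positive
Point 3:
  φ: degrees = first 2 digits = 45, minutes = 42.9859; 45 + 42.9859/60 = 45.716432
  hemisphere S, so the sign is −
  Longitude: degrees = first 3 digits = 102, minutes = 49.4151; 102 + 49.4151/60 = 102.823585
  W → negative

1. -89.76332, 54.56083
2. -56.48667, 12.03887
3. -45.71643, -102.82359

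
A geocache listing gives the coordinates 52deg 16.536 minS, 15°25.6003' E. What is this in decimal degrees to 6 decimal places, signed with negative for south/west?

Lat: 52 + 16.536/60 = 52.2756000
S → negative
λ: 25.6003′ = 0.426672°; total 15.4266717
E → positive

-52.275600, 15.426672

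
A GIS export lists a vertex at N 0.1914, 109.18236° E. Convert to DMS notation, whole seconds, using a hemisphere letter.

Lat: whole degrees 0; 11.48400′ → 11′ and 29.04″
Longitude: 0.182360° → 10.94160′; 0.94160 × 60 = 56.50″

0°11′29″ N, 109°10′56″ E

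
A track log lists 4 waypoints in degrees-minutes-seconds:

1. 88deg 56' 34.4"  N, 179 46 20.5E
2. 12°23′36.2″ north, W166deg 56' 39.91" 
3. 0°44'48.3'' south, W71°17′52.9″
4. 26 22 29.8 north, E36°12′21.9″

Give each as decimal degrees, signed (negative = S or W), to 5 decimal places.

Point 1:
  Latitude: 56′ + 34.4″ = 56.57333′; 88 + 56.57333/60 = 88.942889
  N → positive
  Lon: 179° + 46/60 + 20.5/3600 = 179 + 0.766667 + 0.005694 = 179.772361
  E → positive
Point 2:
  φ: 12 + 23/60 + 36.2/3600 = 12.393389
  N → positive
  Longitude: 166° + 56/60 + 39.91/3600 = 166 + 0.933333 + 0.011086 = 166.944419
  hemisphere W, so the sign is −
Point 3:
  Lat: 0° + 44/60 + 48.3/3600 = 0 + 0.733333 + 0.013417 = 0.746750
  hemisphere S, so the sign is −
  Lon: 71° + 17/60 + 52.9/3600 = 71 + 0.283333 + 0.014694 = 71.298028
  hemisphere W, so the sign is −
Point 4:
  Latitude: 26° + 22/60 + 29.8/3600 = 26 + 0.366667 + 0.008278 = 26.374944
  N ⇒ keep positive
  Lon: 36° + 12/60 + 21.9/3600 = 36 + 0.200000 + 0.006083 = 36.206083
  E → positive

1. 88.94289, 179.77236
2. 12.39339, -166.94442
3. -0.74675, -71.29803
4. 26.37494, 36.20608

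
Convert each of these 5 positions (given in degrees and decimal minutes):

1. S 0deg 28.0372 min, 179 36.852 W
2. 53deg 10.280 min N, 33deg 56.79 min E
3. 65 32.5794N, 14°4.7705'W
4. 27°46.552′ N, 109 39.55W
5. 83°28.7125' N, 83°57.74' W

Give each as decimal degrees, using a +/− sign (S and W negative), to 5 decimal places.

Point 1:
  Latitude: 0 + 28.0372/60 = 0.467287
  S → negative
  Longitude: 36.852′ = 0.614200°; total 179.614200
  W → negative
Point 2:
  Latitude: 53 + 10.28/60 = 53.171333
  N ⇒ keep positive
  λ: 56.79′ = 0.946500°; total 33.946500
  E → positive
Point 3:
  φ: 32.5794′ = 0.542990°; total 65.542990
  N → positive
  Lon: 14 + 4.7705/60 = 14.079508
  hemisphere W, so the sign is −
Point 4:
  φ: 27 + 46.552/60 = 27.775867
  N → positive
  λ: 109 + 39.55/60 = 109.659167
  W → negative
Point 5:
  Lat: 28.7125′ = 0.478542°; total 83.478542
  N ⇒ keep positive
  Lon: 83 + 57.74/60 = 83.962333
  W ⇒ negate

1. -0.46729, -179.61420
2. 53.17133, 33.94650
3. 65.54299, -14.07951
4. 27.77587, -109.65917
5. 83.47854, -83.96233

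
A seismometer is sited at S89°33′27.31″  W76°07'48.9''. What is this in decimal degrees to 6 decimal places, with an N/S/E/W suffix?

φ: 89 + 33/60 + 27.31/3600 = 89.5575861
Longitude: 7′ + 48.9″ = 7.81500′; 76 + 7.81500/60 = 76.1302500

89.557586° S, 76.130250° W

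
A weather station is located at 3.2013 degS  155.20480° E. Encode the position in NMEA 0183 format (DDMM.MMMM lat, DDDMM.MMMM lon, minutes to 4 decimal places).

0312.0780,S / 15512.2880,E

φ: fractional part 0.201300 → 12.078000 minutes
Lon: minutes = (155.204800 − 155) × 60 = 12.288000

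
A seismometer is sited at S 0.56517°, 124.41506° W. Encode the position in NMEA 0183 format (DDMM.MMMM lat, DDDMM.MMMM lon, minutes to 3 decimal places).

φ: fractional part 0.565170 → 33.91020 minutes
Lon: 124° + 0.415060 × 60 = 124° 24.90360′

0033.910,S / 12424.904,W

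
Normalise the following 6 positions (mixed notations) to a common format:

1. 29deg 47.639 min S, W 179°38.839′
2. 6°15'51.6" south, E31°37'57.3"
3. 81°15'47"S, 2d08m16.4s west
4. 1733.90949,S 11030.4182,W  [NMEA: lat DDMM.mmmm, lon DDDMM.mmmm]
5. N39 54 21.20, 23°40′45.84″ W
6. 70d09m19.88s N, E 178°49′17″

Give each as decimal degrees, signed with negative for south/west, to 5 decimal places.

Point 1:
  φ: 47.639′ = 0.793983°; total 29.793983
  S → negative
  λ: 179 + 38.839/60 = 179.647317
  W ⇒ negate
Point 2:
  Lat: 6° + 15/60 + 51.6/3600 = 6 + 0.250000 + 0.014333 = 6.264333
  S → negative
  Lon: 37′ + 57.3″ = 37.95500′; 31 + 37.95500/60 = 31.632583
  E ⇒ keep positive
Point 3:
  Lat: 81 + 15/60 + 47/3600 = 81.263056
  S → negative
  Lon: 2 + 8/60 + 16.4/3600 = 2.137889
  W → negative
Point 4:
  Latitude: split at 2 digits → 17° and 33.90949′; 17 + 33.90949/60 = 17.565158
  S ⇒ negate
  Longitude: split at 3 digits → 110° and 30.4182′; 110 + 30.4182/60 = 110.506970
  W ⇒ negate
Point 5:
  φ: 39° + 54/60 + 21.2/3600 = 39 + 0.900000 + 0.005889 = 39.905889
  N ⇒ keep positive
  λ: 40′ + 45.84″ = 40.76400′; 23 + 40.76400/60 = 23.679400
  hemisphere W, so the sign is −
Point 6:
  Latitude: 9′ + 19.88″ = 9.33133′; 70 + 9.33133/60 = 70.155522
  N → positive
  Longitude: 178° + 49/60 + 17/3600 = 178 + 0.816667 + 0.004722 = 178.821389
  E → positive

1. -29.79398, -179.64732
2. -6.26433, 31.63258
3. -81.26306, -2.13789
4. -17.56516, -110.50697
5. 39.90589, -23.67940
6. 70.15552, 178.82139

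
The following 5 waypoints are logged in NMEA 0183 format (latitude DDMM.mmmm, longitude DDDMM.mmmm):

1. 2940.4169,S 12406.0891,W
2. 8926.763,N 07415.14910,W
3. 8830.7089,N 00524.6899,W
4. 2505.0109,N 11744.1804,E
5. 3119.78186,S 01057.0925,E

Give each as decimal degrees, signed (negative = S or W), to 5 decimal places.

1. -29.67362, -124.10149
2. 89.44605, -74.25249
3. 88.51182, -5.41150
4. 25.08352, 117.73634
5. -31.32970, 10.95154

Point 1:
  Latitude: degrees = first 2 digits = 29, minutes = 40.4169; 29 + 40.4169/60 = 29.673615
  hemisphere S, so the sign is −
  λ: degrees = first 3 digits = 124, minutes = 6.0891; 124 + 6.0891/60 = 124.101485
  hemisphere W, so the sign is −
Point 2:
  Lat: split at 2 digits → 89° and 26.763′; 89 + 26.763/60 = 89.446050
  N → positive
  Longitude: degrees = first 3 digits = 74, minutes = 15.1491; 74 + 15.1491/60 = 74.252485
  W ⇒ negate
Point 3:
  Latitude: degrees = first 2 digits = 88, minutes = 30.7089; 88 + 30.7089/60 = 88.511815
  N ⇒ keep positive
  Longitude: split at 3 digits → 005° and 24.6899′; 5 + 24.6899/60 = 5.411498
  W → negative
Point 4:
  Lat: degrees = first 2 digits = 25, minutes = 5.0109; 25 + 5.0109/60 = 25.083515
  N ⇒ keep positive
  λ: split at 3 digits → 117° and 44.1804′; 117 + 44.1804/60 = 117.736340
  E ⇒ keep positive
Point 5:
  Lat: split at 2 digits → 31° and 19.78186′; 31 + 19.78186/60 = 31.329698
  S ⇒ negate
  Longitude: degrees = first 3 digits = 10, minutes = 57.0925; 10 + 57.0925/60 = 10.951542
  E ⇒ keep positive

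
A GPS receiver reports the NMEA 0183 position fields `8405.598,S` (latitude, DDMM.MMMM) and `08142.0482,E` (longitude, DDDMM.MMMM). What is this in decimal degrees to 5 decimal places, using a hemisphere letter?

84.09330° S, 81.70080° E

Latitude: split at 2 digits → 84° and 5.598′; 84 + 5.598/60 = 84.093300
λ: split at 3 digits → 081° and 42.0482′; 81 + 42.0482/60 = 81.700803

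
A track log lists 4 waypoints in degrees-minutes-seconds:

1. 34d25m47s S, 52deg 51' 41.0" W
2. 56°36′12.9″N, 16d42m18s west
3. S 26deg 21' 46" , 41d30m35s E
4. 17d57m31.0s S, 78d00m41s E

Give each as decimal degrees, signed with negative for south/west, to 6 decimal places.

Point 1:
  φ: 34° + 25/60 + 47/3600 = 34 + 0.416667 + 0.013056 = 34.4297222
  hemisphere S, so the sign is −
  λ: 51′ + 41″ = 51.68333′; 52 + 51.68333/60 = 52.8613889
  hemisphere W, so the sign is −
Point 2:
  Lat: 56° + 36/60 + 12.9/3600 = 56 + 0.600000 + 0.003583 = 56.6035833
  N → positive
  λ: 16° + 42/60 + 18/3600 = 16 + 0.700000 + 0.005000 = 16.7050000
  hemisphere W, so the sign is −
Point 3:
  Latitude: 21′ + 46″ = 21.76667′; 26 + 21.76667/60 = 26.3627778
  S ⇒ negate
  Longitude: 41 + 30/60 + 35/3600 = 41.5097222
  E ⇒ keep positive
Point 4:
  φ: 17° + 57/60 + 31/3600 = 17 + 0.950000 + 0.008611 = 17.9586111
  hemisphere S, so the sign is −
  Longitude: 0′ + 41″ = 0.68333′; 78 + 0.68333/60 = 78.0113889
  E ⇒ keep positive

1. -34.429722, -52.861389
2. 56.603583, -16.705000
3. -26.362778, 41.509722
4. -17.958611, 78.011389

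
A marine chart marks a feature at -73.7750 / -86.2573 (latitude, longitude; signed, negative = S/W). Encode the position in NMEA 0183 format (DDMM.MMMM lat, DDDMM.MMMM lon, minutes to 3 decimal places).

7346.500,S / 08615.438,W

Latitude is negative → S; |value| = 73.775000
φ: minutes = (73.775000 − 73) × 60 = 46.50000
Longitude is negative → W; |value| = 86.257300
Longitude: minutes = (86.257300 − 86) × 60 = 15.43800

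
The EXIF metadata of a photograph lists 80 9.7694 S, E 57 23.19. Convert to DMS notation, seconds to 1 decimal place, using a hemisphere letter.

80°09′46.2″ S, 57°23′11.4″ E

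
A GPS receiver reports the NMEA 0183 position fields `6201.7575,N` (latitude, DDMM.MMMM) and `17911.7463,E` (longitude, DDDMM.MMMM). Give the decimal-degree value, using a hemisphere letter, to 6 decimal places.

Lat: split at 2 digits → 62° and 1.7575′; 62 + 1.7575/60 = 62.0292917
Longitude: degrees = first 3 digits = 179, minutes = 11.7463; 179 + 11.7463/60 = 179.1957717

62.029292° N, 179.195772° E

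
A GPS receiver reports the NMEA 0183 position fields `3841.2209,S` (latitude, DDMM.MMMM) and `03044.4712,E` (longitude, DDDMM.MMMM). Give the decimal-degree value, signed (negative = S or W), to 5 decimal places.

Latitude: split at 2 digits → 38° and 41.2209′; 38 + 41.2209/60 = 38.687015
S → negative
Lon: split at 3 digits → 030° and 44.4712′; 30 + 44.4712/60 = 30.741187
E → positive

-38.68702, 30.74119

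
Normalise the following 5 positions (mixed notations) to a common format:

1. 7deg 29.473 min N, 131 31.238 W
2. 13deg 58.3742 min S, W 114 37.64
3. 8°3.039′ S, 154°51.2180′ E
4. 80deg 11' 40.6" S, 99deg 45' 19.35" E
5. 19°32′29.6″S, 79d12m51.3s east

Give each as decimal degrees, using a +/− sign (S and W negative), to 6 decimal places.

1. 7.491217, -131.520633
2. -13.972903, -114.627333
3. -8.050650, 154.853633
4. -80.194611, 99.755375
5. -19.541556, 79.214250

Point 1:
  φ: 7 + 29.473/60 = 7.4912167
  N ⇒ keep positive
  λ: 31.238′ = 0.520633°; total 131.5206333
  hemisphere W, so the sign is −
Point 2:
  Latitude: 58.3742′ = 0.972903°; total 13.9729033
  hemisphere S, so the sign is −
  Lon: 37.64′ = 0.627333°; total 114.6273333
  W ⇒ negate
Point 3:
  φ: 3.039′ = 0.050650°; total 8.0506500
  hemisphere S, so the sign is −
  λ: 154 + 51.218/60 = 154.8536333
  E ⇒ keep positive
Point 4:
  Lat: 80 + 11/60 + 40.6/3600 = 80.1946111
  S → negative
  Lon: 99° + 45/60 + 19.35/3600 = 99 + 0.750000 + 0.005375 = 99.7553750
  E → positive
Point 5:
  Lat: 19 + 32/60 + 29.6/3600 = 19.5415556
  S → negative
  Longitude: 12′ + 51.3″ = 12.85500′; 79 + 12.85500/60 = 79.2142500
  E → positive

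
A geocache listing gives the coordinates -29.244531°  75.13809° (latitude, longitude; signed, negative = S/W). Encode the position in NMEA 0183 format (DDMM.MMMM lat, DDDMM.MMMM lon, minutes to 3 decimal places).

2914.672,S / 07508.285,E

Latitude is negative → S; |value| = 29.244531
Lat: 29° + 0.244531 × 60 = 29° 14.67186′
λ: 75° + 0.138090 × 60 = 75° 8.28540′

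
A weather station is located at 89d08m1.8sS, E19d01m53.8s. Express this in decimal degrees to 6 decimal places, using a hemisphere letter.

89.133833° S, 19.031611° E

Lat: 89° + 8/60 + 1.8/3600 = 89 + 0.133333 + 0.000500 = 89.1338333
Lon: 19 + 1/60 + 53.8/3600 = 19.0316111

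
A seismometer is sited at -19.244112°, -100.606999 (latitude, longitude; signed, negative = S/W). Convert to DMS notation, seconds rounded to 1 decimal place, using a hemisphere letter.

19°14′38.8″ S, 100°36′25.2″ W

Latitude is negative → S; |value| = 19.244112
Lat: whole degrees 19; 14.64672′ → 14′ and 38.803″
Longitude is negative → W; |value| = 100.606999
λ: 0.606999 × 60 = 36.41994′ → 36′, remainder × 60 = 25.196″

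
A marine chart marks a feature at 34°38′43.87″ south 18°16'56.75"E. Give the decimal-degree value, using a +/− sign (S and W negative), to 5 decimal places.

φ: 38′ + 43.87″ = 38.73117′; 34 + 38.73117/60 = 34.645519
hemisphere S, so the sign is −
λ: 16′ + 56.75″ = 16.94583′; 18 + 16.94583/60 = 18.282431
E ⇒ keep positive

-34.64552, 18.28243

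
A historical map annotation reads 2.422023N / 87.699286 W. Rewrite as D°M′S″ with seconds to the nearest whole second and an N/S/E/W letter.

2°25′19″ N, 87°41′57″ W

φ: 0.422023° → 25.32138′; 0.32138 × 60 = 19.28″
λ: 0.699286 × 60 = 41.95716′ → 41′, remainder × 60 = 57.43″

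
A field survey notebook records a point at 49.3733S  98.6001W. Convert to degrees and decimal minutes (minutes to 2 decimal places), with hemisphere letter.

Latitude: fractional part 0.373300 → 22.3980 minutes
Lon: fractional part 0.600100 → 36.0060 minutes

49° 22.40′ S, 98° 36.01′ W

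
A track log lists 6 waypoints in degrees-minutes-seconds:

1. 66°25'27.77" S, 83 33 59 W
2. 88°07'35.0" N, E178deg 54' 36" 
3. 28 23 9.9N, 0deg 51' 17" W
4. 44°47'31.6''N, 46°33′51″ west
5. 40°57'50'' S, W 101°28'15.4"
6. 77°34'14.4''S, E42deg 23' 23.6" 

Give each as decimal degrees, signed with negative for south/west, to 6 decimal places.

1. -66.424381, -83.566389
2. 88.126389, 178.910000
3. 28.386083, -0.854722
4. 44.792111, -46.564167
5. -40.963889, -101.470944
6. -77.570667, 42.389889

Point 1:
  Latitude: 66° + 25/60 + 27.77/3600 = 66 + 0.416667 + 0.007714 = 66.4243806
  S ⇒ negate
  Longitude: 33′ + 59″ = 33.98333′; 83 + 33.98333/60 = 83.5663889
  W → negative
Point 2:
  Latitude: 7′ + 35″ = 7.58333′; 88 + 7.58333/60 = 88.1263889
  N ⇒ keep positive
  λ: 54′ + 36″ = 54.60000′; 178 + 54.60000/60 = 178.9100000
  E → positive
Point 3:
  Lat: 28° + 23/60 + 9.9/3600 = 28 + 0.383333 + 0.002750 = 28.3860833
  N ⇒ keep positive
  λ: 0 + 51/60 + 17/3600 = 0.8547222
  hemisphere W, so the sign is −
Point 4:
  Latitude: 44 + 47/60 + 31.6/3600 = 44.7921111
  N ⇒ keep positive
  λ: 46 + 33/60 + 51/3600 = 46.5641667
  hemisphere W, so the sign is −
Point 5:
  Lat: 57′ + 50″ = 57.83333′; 40 + 57.83333/60 = 40.9638889
  S ⇒ negate
  λ: 28′ + 15.4″ = 28.25667′; 101 + 28.25667/60 = 101.4709444
  W → negative
Point 6:
  Lat: 77 + 34/60 + 14.4/3600 = 77.5706667
  S → negative
  Longitude: 42 + 23/60 + 23.6/3600 = 42.3898889
  E ⇒ keep positive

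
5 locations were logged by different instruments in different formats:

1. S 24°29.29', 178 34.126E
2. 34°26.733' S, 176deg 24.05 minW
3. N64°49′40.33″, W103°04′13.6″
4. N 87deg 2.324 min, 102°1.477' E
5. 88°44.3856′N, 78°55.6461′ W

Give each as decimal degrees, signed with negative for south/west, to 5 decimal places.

1. -24.48817, 178.56877
2. -34.44555, -176.40083
3. 64.82787, -103.07044
4. 87.03873, 102.02462
5. 88.73976, -78.92744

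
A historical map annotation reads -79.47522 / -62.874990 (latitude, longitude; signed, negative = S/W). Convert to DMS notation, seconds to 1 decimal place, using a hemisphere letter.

Latitude is negative → S; |value| = 79.475220
Lat: whole degrees 79; 28.51320′ → 28′ and 30.792″
Longitude is negative → W; |value| = 62.874990
Longitude: 0.874990° → 52.49940′; 0.49940 × 60 = 29.964″

79°28′30.8″ S, 62°52′30.0″ W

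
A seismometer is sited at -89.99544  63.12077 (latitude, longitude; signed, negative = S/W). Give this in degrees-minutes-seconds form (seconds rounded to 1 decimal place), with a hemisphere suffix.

89°59′43.6″ S, 63°07′14.8″ E

Latitude is negative → S; |value| = 89.995440
φ: 0.995440° → 59.72640′; 0.72640 × 60 = 43.584″
λ: whole degrees 63; 7.24620′ → 7′ and 14.772″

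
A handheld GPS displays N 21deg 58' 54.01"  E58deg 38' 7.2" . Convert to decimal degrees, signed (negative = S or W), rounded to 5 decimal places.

21.98167, 58.63533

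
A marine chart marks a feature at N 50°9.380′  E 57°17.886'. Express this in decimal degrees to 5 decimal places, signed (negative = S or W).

50.15633, 57.29810

Latitude: 50 + 9.38/60 = 50.156333
N ⇒ keep positive
Lon: 17.886′ = 0.298100°; total 57.298100
E → positive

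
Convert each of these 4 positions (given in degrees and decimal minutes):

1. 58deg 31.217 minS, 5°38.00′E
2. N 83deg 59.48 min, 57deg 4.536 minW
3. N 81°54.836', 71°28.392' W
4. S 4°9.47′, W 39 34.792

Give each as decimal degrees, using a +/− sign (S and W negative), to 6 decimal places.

1. -58.520283, 5.633333
2. 83.991333, -57.075600
3. 81.913933, -71.473200
4. -4.157833, -39.579867

Point 1:
  φ: 58 + 31.217/60 = 58.5202833
  hemisphere S, so the sign is −
  Longitude: 5 + 38/60 = 5.6333333
  E → positive
Point 2:
  φ: 83 + 59.48/60 = 83.9913333
  N ⇒ keep positive
  Longitude: 57 + 4.536/60 = 57.0756000
  hemisphere W, so the sign is −
Point 3:
  φ: 81 + 54.836/60 = 81.9139333
  N → positive
  λ: 71 + 28.392/60 = 71.4732000
  hemisphere W, so the sign is −
Point 4:
  Latitude: 4 + 9.47/60 = 4.1578333
  hemisphere S, so the sign is −
  Longitude: 39 + 34.792/60 = 39.5798667
  W ⇒ negate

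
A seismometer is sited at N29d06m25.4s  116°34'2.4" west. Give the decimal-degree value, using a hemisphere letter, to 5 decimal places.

φ: 6′ + 25.4″ = 6.42333′; 29 + 6.42333/60 = 29.107056
Lon: 116 + 34/60 + 2.4/3600 = 116.567333

29.10706° N, 116.56733° W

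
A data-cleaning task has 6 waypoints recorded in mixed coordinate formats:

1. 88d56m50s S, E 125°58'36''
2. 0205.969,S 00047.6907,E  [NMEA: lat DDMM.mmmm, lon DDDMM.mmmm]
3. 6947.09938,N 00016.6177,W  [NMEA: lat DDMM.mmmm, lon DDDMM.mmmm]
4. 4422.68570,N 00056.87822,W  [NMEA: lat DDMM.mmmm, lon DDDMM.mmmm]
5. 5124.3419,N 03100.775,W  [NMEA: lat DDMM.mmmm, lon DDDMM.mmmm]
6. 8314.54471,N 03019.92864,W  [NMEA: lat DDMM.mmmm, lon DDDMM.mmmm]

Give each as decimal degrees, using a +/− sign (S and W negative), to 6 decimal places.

1. -88.947222, 125.976667
2. -2.099483, 0.794845
3. 69.784990, -0.276962
4. 44.378095, -0.947970
5. 51.405698, -31.012917
6. 83.242412, -30.332144

Point 1:
  φ: 56′ + 50″ = 56.83333′; 88 + 56.83333/60 = 88.9472222
  S ⇒ negate
  λ: 125 + 58/60 + 36/3600 = 125.9766667
  E → positive
Point 2:
  φ: split at 2 digits → 02° and 5.969′; 2 + 5.969/60 = 2.0994833
  hemisphere S, so the sign is −
  λ: split at 3 digits → 000° and 47.6907′; 0 + 47.6907/60 = 0.7948450
  E → positive
Point 3:
  Lat: degrees = first 2 digits = 69, minutes = 47.09938; 69 + 47.09938/60 = 69.7849897
  N ⇒ keep positive
  Lon: split at 3 digits → 000° and 16.6177′; 0 + 16.6177/60 = 0.2769617
  W → negative
Point 4:
  Lat: split at 2 digits → 44° and 22.6857′; 44 + 22.6857/60 = 44.3780950
  N ⇒ keep positive
  Longitude: split at 3 digits → 000° and 56.87822′; 0 + 56.87822/60 = 0.9479703
  hemisphere W, so the sign is −
Point 5:
  Latitude: degrees = first 2 digits = 51, minutes = 24.3419; 51 + 24.3419/60 = 51.4056983
  N ⇒ keep positive
  Longitude: split at 3 digits → 031° and 0.775′; 31 + 0.775/60 = 31.0129167
  hemisphere W, so the sign is −
Point 6:
  Latitude: degrees = first 2 digits = 83, minutes = 14.54471; 83 + 14.54471/60 = 83.2424118
  N → positive
  Lon: degrees = first 3 digits = 30, minutes = 19.92864; 30 + 19.92864/60 = 30.3321440
  hemisphere W, so the sign is −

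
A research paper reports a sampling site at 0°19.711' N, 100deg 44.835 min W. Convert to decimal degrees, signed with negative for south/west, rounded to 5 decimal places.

0.32852, -100.74725

Lat: 0 + 19.711/60 = 0.328517
N → positive
Lon: 100 + 44.835/60 = 100.747250
W ⇒ negate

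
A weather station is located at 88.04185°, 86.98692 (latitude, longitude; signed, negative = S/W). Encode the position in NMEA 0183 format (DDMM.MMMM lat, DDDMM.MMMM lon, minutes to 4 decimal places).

Latitude: minutes = (88.041850 − 88) × 60 = 2.511000
Lon: 86° + 0.986920 × 60 = 86° 59.215200′

8802.5110,N / 08659.2152,E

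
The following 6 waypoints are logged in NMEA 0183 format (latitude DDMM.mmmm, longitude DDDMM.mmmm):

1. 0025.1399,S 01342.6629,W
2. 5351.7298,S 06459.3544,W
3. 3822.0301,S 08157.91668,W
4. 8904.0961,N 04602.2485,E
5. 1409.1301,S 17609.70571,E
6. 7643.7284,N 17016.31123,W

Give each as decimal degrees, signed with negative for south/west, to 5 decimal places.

1. -0.41900, -13.71105
2. -53.86216, -64.98924
3. -38.36717, -81.96528
4. 89.06827, 46.03748
5. -14.15217, 176.16176
6. 76.72881, -170.27185

Point 1:
  Latitude: split at 2 digits → 00° and 25.1399′; 0 + 25.1399/60 = 0.418998
  S → negative
  Lon: degrees = first 3 digits = 13, minutes = 42.6629; 13 + 42.6629/60 = 13.711048
  W ⇒ negate
Point 2:
  φ: degrees = first 2 digits = 53, minutes = 51.7298; 53 + 51.7298/60 = 53.862163
  S ⇒ negate
  Lon: split at 3 digits → 064° and 59.3544′; 64 + 59.3544/60 = 64.989240
  hemisphere W, so the sign is −
Point 3:
  Lat: split at 2 digits → 38° and 22.0301′; 38 + 22.0301/60 = 38.367168
  hemisphere S, so the sign is −
  Lon: degrees = first 3 digits = 81, minutes = 57.91668; 81 + 57.91668/60 = 81.965278
  W ⇒ negate
Point 4:
  Lat: split at 2 digits → 89° and 4.0961′; 89 + 4.0961/60 = 89.068268
  N ⇒ keep positive
  Lon: degrees = first 3 digits = 46, minutes = 2.2485; 46 + 2.2485/60 = 46.037475
  E → positive
Point 5:
  Lat: split at 2 digits → 14° and 9.1301′; 14 + 9.1301/60 = 14.152168
  S → negative
  Lon: degrees = first 3 digits = 176, minutes = 9.70571; 176 + 9.70571/60 = 176.161762
  E → positive
Point 6:
  Lat: degrees = first 2 digits = 76, minutes = 43.7284; 76 + 43.7284/60 = 76.728807
  N → positive
  Lon: degrees = first 3 digits = 170, minutes = 16.31123; 170 + 16.31123/60 = 170.271854
  W → negative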